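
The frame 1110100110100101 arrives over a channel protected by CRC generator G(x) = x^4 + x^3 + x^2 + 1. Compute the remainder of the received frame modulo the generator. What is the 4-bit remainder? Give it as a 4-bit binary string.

Modulo-2 division of 1110100110100101 by 11101:
  pos 0: 11101 XOR 11101 = 00000
  pos 7: 11010 XOR 11101 = 00111
  pos 9: 11101 XOR 11101 = 00000
Remainder = 0001 (nonzero — an error is detected).

0001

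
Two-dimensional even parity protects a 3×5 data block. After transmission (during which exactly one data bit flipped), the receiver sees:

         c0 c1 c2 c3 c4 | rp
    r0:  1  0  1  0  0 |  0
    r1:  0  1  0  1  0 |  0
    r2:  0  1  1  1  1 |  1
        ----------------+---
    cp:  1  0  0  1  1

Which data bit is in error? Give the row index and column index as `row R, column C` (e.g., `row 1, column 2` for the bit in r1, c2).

row 2, column 3

Recompute each row's even parity and compare to rp:
  r0: data parity 0, sent rp 0 → ok
  r1: data parity 0, sent rp 0 → ok
  r2: data parity 0, sent rp 1 → mismatch
Recompute each column's even parity and compare to cp:
  c0: data parity 1, sent cp 1 → ok
  c1: data parity 0, sent cp 0 → ok
  c2: data parity 0, sent cp 0 → ok
  c3: data parity 0, sent cp 1 → mismatch
  c4: data parity 1, sent cp 1 → ok
Exactly one row (r2) and one column (c3) fail → the flipped bit is at their intersection.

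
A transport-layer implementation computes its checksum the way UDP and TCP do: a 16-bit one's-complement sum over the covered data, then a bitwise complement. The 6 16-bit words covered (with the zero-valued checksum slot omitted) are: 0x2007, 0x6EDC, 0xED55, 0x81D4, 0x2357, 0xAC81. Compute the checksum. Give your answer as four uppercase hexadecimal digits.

One's-complement addition (fold any carry out of bit 15 back into bit 0):
  0x2007 + 0x6EDC = 0x08EE3
  0x8EE3 + 0xED55 = 0x17C38 → wrap carry → 0x7C39
  0x7C39 + 0x81D4 = 0x0FE0D
  0xFE0D + 0x2357 = 0x12164 → wrap carry → 0x2165
  0x2165 + 0xAC81 = 0x0CDE6
One's-complement sum = 0xCDE6.
Checksum = ~0xCDE6 & 0xFFFF = 0x3219.

3219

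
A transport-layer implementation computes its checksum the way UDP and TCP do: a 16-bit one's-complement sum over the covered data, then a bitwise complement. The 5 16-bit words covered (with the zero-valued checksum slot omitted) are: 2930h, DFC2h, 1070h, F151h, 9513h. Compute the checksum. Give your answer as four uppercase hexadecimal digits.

One's-complement addition (fold any carry out of bit 15 back into bit 0):
  0x2930 + 0xDFC2 = 0x108F2 → wrap carry → 0x08F3
  0x08F3 + 0x1070 = 0x01963
  0x1963 + 0xF151 = 0x10AB4 → wrap carry → 0x0AB5
  0x0AB5 + 0x9513 = 0x09FC8
One's-complement sum = 0x9FC8.
Checksum = ~0x9FC8 & 0xFFFF = 0x6037.

6037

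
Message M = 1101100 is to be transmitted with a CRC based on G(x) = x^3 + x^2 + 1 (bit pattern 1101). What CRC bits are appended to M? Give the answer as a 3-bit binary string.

Append 3 zeros: 1101100000. Divide by 1101 (XOR where the leading bit is 1):
  pos 0: 1101 XOR 1101 = 0000
  pos 4: 1000 XOR 1101 = 0101
  pos 5: 1010 XOR 1101 = 0111
  pos 6: 1110 XOR 1101 = 0011
Remainder (last 3 bits) = 011. This is the CRC / FCS.

011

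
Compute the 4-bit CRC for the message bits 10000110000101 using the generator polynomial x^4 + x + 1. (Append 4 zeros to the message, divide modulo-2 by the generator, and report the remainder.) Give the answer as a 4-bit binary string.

Append 4 zeros: 100001100001010000. Divide by 10011 (XOR where the leading bit is 1):
  pos 0: 10000 XOR 10011 = 00011
  pos 3: 11110 XOR 10011 = 01101
  pos 4: 11010 XOR 10011 = 01001
  pos 5: 10010 XOR 10011 = 00001
  pos 9: 10101 XOR 10011 = 00110
  pos 11: 11000 XOR 10011 = 01011
  pos 12: 10110 XOR 10011 = 00101
Remainder (last 4 bits) = 1010. This is the CRC / FCS.

1010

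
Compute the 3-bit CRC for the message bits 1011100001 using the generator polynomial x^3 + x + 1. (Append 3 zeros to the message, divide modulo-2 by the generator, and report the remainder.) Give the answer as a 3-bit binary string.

001

Append 3 zeros: 1011100001000. Divide by 1011 (XOR where the leading bit is 1):
  pos 0: 1011 XOR 1011 = 0000
  pos 4: 1000 XOR 1011 = 0011
  pos 6: 1101 XOR 1011 = 0110
  pos 7: 1100 XOR 1011 = 0111
  pos 8: 1110 XOR 1011 = 0101
  pos 9: 1010 XOR 1011 = 0001
Remainder (last 3 bits) = 001. This is the CRC / FCS.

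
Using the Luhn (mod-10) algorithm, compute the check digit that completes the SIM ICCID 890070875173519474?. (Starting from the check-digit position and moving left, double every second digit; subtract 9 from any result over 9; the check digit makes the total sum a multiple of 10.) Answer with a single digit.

Partial digits right→left: 4 7 4 9 1 5 3 7 1 5 7 8 0 7 0 0 9 8
Double every second digit counting from the check-digit position (so the 1st, 3rd, 5th, ... of the partial from the right).
  doubled (with −9 where >9): 8 8 2 6 2 5 0 0 9 → sum 40
  kept as-is: 7 9 5 7 5 8 7 0 8 → sum 56
Total = 40 + 56 = 96.
Check digit = (10 − (96 mod 10)) mod 10 = 4.

4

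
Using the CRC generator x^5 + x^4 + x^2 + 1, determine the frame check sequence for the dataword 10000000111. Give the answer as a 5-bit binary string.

00000

Append 5 zeros: 1000000011100000. Divide by 110101 (XOR where the leading bit is 1):
  pos 0: 100000 XOR 110101 = 010101
  pos 1: 101010 XOR 110101 = 011111
  pos 2: 111110 XOR 110101 = 001011
  pos 4: 101111 XOR 110101 = 011010
  pos 5: 110101 XOR 110101 = 000000
Remainder (last 5 bits) = 00000. This is the CRC / FCS.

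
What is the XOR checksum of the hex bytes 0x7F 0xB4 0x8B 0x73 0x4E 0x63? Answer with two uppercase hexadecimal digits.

1E

XOR the bytes together:
  start with 0x7F
  0x7F ⊕ 0xB4 = 0xCB
  0xCB ⊕ 0x8B = 0x40
  0x40 ⊕ 0x73 = 0x33
  0x33 ⊕ 0x4E = 0x7D
  0x7D ⊕ 0x63 = 0x1E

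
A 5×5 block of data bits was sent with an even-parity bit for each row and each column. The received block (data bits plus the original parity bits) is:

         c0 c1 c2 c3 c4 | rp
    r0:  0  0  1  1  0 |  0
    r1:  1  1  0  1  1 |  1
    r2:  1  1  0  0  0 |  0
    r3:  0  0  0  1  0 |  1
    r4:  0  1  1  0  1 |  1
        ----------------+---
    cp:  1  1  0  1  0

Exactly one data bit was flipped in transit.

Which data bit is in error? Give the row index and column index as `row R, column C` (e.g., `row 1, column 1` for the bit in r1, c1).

Recompute each row's even parity and compare to rp:
  r0: data parity 0, sent rp 0 → ok
  r1: data parity 0, sent rp 1 → mismatch
  r2: data parity 0, sent rp 0 → ok
  r3: data parity 1, sent rp 1 → ok
  r4: data parity 1, sent rp 1 → ok
Recompute each column's even parity and compare to cp:
  c0: data parity 0, sent cp 1 → mismatch
  c1: data parity 1, sent cp 1 → ok
  c2: data parity 0, sent cp 0 → ok
  c3: data parity 1, sent cp 1 → ok
  c4: data parity 0, sent cp 0 → ok
Exactly one row (r1) and one column (c0) fail → the flipped bit is at their intersection.

row 1, column 0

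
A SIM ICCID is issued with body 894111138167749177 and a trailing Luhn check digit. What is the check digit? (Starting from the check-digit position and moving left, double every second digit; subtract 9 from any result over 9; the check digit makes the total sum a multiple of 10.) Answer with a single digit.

Partial digits right→left: 7 7 1 9 4 7 7 6 1 8 3 1 1 1 1 4 9 8
Double every second digit counting from the check-digit position (so the 1st, 3rd, 5th, ... of the partial from the right).
  doubled (with −9 where >9): 5 2 8 5 2 6 2 2 9 → sum 41
  kept as-is: 7 9 7 6 8 1 1 4 8 → sum 51
Total = 41 + 51 = 92.
Check digit = (10 − (92 mod 10)) mod 10 = 8.

8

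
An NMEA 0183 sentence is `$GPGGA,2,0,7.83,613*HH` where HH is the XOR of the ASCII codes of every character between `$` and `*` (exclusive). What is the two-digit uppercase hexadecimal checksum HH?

72

XOR the ASCII codes of the payload characters:
  'G' = 0x47 → acc = 0x47
  'P' = 0x50 → acc = 0x17
  'G' = 0x47 → acc = 0x50
  'G' = 0x47 → acc = 0x17
  'A' = 0x41 → acc = 0x56
  ',' = 0x2C → acc = 0x7A
  '2' = 0x32 → acc = 0x48
  ',' = 0x2C → acc = 0x64
  '0' = 0x30 → acc = 0x54
  ',' = 0x2C → acc = 0x78
  '7' = 0x37 → acc = 0x4F
  '.' = 0x2E → acc = 0x61
  '8' = 0x38 → acc = 0x59
  '3' = 0x33 → acc = 0x6A
  ',' = 0x2C → acc = 0x46
  '6' = 0x36 → acc = 0x70
  '1' = 0x31 → acc = 0x41
  '3' = 0x33 → acc = 0x72
Checksum = 0x72.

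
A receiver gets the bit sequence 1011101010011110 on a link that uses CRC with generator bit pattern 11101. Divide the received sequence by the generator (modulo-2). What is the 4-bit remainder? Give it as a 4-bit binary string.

0000

Modulo-2 division of 1011101010011110 by 11101:
  pos 0: 10111 XOR 11101 = 01010
  pos 1: 10100 XOR 11101 = 01001
  pos 2: 10011 XOR 11101 = 01110
  pos 3: 11100 XOR 11101 = 00001
  pos 7: 11001 XOR 11101 = 00100
  pos 9: 10011 XOR 11101 = 01110
  pos 10: 11101 XOR 11101 = 00000
Remainder = 0000 (zero — the frame passes the CRC check).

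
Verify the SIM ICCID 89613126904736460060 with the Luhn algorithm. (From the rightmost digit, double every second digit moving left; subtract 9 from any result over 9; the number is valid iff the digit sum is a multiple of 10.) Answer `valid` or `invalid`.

valid

From the right, keep odd positions and double even positions (subtract 9 from any doubled value over 9):
  doubled (positions 2,4,...): 3 0 8 6 8 9 4 6 3 7 → sum 54
  kept (positions 1,3,...): 0 0 6 6 7 0 6 1 1 9 → sum 36
Total = 90.
90 mod 10 = 0, so the number is valid.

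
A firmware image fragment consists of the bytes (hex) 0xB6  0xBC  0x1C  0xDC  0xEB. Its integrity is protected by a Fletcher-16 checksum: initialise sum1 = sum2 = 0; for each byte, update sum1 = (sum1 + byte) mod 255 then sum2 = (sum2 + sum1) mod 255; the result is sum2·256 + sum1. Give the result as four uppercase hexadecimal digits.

7E58

Running sums (mod 255):
  after byte 0 (0xB6): sum1=182, sum2=182
  after byte 1 (0xBC): sum1=115, sum2=42
  after byte 2 (0x1C): sum1=143, sum2=185
  after byte 3 (0xDC): sum1=108, sum2=38
  after byte 4 (0xEB): sum1=88, sum2=126
Checksum = sum2·256 + sum1 = 126·256 + 88 = 32344 = 0x7E58.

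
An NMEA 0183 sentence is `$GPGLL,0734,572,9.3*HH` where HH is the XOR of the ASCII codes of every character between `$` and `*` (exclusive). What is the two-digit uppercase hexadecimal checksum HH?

68

XOR the ASCII codes of the payload characters:
  'G' = 0x47 → acc = 0x47
  'P' = 0x50 → acc = 0x17
  'G' = 0x47 → acc = 0x50
  'L' = 0x4C → acc = 0x1C
  'L' = 0x4C → acc = 0x50
  ',' = 0x2C → acc = 0x7C
  '0' = 0x30 → acc = 0x4C
  '7' = 0x37 → acc = 0x7B
  '3' = 0x33 → acc = 0x48
  '4' = 0x34 → acc = 0x7C
  ',' = 0x2C → acc = 0x50
  '5' = 0x35 → acc = 0x65
  '7' = 0x37 → acc = 0x52
  '2' = 0x32 → acc = 0x60
  ',' = 0x2C → acc = 0x4C
  '9' = 0x39 → acc = 0x75
  '.' = 0x2E → acc = 0x5B
  '3' = 0x33 → acc = 0x68
Checksum = 0x68.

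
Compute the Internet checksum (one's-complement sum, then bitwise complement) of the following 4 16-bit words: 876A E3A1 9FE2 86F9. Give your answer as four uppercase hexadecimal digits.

6E17

One's-complement addition (fold any carry out of bit 15 back into bit 0):
  0x876A + 0xE3A1 = 0x16B0B → wrap carry → 0x6B0C
  0x6B0C + 0x9FE2 = 0x10AEE → wrap carry → 0x0AEF
  0x0AEF + 0x86F9 = 0x091E8
One's-complement sum = 0x91E8.
Checksum = ~0x91E8 & 0xFFFF = 0x6E17.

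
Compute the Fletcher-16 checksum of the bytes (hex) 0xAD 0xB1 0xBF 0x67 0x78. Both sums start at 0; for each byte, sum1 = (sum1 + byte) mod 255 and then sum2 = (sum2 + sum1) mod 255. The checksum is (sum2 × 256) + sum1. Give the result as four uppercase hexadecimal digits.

B1FE

Running sums (mod 255):
  after byte 0 (0xAD): sum1=173, sum2=173
  after byte 1 (0xB1): sum1=95, sum2=13
  after byte 2 (0xBF): sum1=31, sum2=44
  after byte 3 (0x67): sum1=134, sum2=178
  after byte 4 (0x78): sum1=254, sum2=177
Checksum = sum2·256 + sum1 = 177·256 + 254 = 45566 = 0xB1FE.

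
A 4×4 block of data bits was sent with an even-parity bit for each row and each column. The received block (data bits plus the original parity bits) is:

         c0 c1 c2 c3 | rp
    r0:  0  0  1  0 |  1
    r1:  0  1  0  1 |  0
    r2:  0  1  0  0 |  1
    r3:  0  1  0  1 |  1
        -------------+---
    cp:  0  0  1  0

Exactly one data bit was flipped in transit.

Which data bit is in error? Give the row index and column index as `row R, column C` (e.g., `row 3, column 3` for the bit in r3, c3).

Recompute each row's even parity and compare to rp:
  r0: data parity 1, sent rp 1 → ok
  r1: data parity 0, sent rp 0 → ok
  r2: data parity 1, sent rp 1 → ok
  r3: data parity 0, sent rp 1 → mismatch
Recompute each column's even parity and compare to cp:
  c0: data parity 0, sent cp 0 → ok
  c1: data parity 1, sent cp 0 → mismatch
  c2: data parity 1, sent cp 1 → ok
  c3: data parity 0, sent cp 0 → ok
Exactly one row (r3) and one column (c1) fail → the flipped bit is at their intersection.

row 3, column 1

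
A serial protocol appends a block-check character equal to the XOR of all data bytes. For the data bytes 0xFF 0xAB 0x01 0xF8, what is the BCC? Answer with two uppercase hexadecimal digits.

XOR the bytes together:
  start with 0xFF
  0xFF ⊕ 0xAB = 0x54
  0x54 ⊕ 0x01 = 0x55
  0x55 ⊕ 0xF8 = 0xAD

AD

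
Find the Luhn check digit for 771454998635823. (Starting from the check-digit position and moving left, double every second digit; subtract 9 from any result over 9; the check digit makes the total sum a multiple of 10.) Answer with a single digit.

Partial digits right→left: 3 2 8 5 3 6 8 9 9 4 5 4 1 7 7
Double every second digit counting from the check-digit position (so the 1st, 3rd, 5th, ... of the partial from the right).
  doubled (with −9 where >9): 6 7 6 7 9 1 2 5 → sum 43
  kept as-is: 2 5 6 9 4 4 7 → sum 37
Total = 43 + 37 = 80.
Check digit = (10 − (80 mod 10)) mod 10 = 0.

0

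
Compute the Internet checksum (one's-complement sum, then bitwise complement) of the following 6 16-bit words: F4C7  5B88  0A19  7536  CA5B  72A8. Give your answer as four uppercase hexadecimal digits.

One's-complement addition (fold any carry out of bit 15 back into bit 0):
  0xF4C7 + 0x5B88 = 0x1504F → wrap carry → 0x5050
  0x5050 + 0x0A19 = 0x05A69
  0x5A69 + 0x7536 = 0x0CF9F
  0xCF9F + 0xCA5B = 0x199FA → wrap carry → 0x99FB
  0x99FB + 0x72A8 = 0x10CA3 → wrap carry → 0x0CA4
One's-complement sum = 0x0CA4.
Checksum = ~0x0CA4 & 0xFFFF = 0xF35B.

F35B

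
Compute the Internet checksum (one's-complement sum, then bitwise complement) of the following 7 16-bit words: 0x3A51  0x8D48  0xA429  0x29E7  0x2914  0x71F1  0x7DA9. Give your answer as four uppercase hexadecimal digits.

One's-complement addition (fold any carry out of bit 15 back into bit 0):
  0x3A51 + 0x8D48 = 0x0C799
  0xC799 + 0xA429 = 0x16BC2 → wrap carry → 0x6BC3
  0x6BC3 + 0x29E7 = 0x095AA
  0x95AA + 0x2914 = 0x0BEBE
  0xBEBE + 0x71F1 = 0x130AF → wrap carry → 0x30B0
  0x30B0 + 0x7DA9 = 0x0AE59
One's-complement sum = 0xAE59.
Checksum = ~0xAE59 & 0xFFFF = 0x51A6.

51A6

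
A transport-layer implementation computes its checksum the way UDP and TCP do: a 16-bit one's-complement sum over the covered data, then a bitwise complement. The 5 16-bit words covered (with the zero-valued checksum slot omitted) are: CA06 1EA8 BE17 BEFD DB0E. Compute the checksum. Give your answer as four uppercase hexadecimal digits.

BF2C

One's-complement addition (fold any carry out of bit 15 back into bit 0):
  0xCA06 + 0x1EA8 = 0x0E8AE
  0xE8AE + 0xBE17 = 0x1A6C5 → wrap carry → 0xA6C6
  0xA6C6 + 0xBEFD = 0x165C3 → wrap carry → 0x65C4
  0x65C4 + 0xDB0E = 0x140D2 → wrap carry → 0x40D3
One's-complement sum = 0x40D3.
Checksum = ~0x40D3 & 0xFFFF = 0xBF2C.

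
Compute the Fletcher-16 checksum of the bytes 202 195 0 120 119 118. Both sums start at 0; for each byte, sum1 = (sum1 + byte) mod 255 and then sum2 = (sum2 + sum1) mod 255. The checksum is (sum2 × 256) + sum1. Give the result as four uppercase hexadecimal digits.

Running sums (mod 255):
  after byte 0 (202): sum1=202, sum2=202
  after byte 1 (195): sum1=142, sum2=89
  after byte 2 (0): sum1=142, sum2=231
  after byte 3 (120): sum1=7, sum2=238
  after byte 4 (119): sum1=126, sum2=109
  after byte 5 (118): sum1=244, sum2=98
Checksum = sum2·256 + sum1 = 98·256 + 244 = 25332 = 0x62F4.

62F4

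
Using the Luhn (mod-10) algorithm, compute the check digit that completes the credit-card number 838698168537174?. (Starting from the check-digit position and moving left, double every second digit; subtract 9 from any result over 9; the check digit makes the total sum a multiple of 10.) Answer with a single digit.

0

Partial digits right→left: 4 7 1 7 3 5 8 6 1 8 9 6 8 3 8
Double every second digit counting from the check-digit position (so the 1st, 3rd, 5th, ... of the partial from the right).
  doubled (with −9 where >9): 8 2 6 7 2 9 7 7 → sum 48
  kept as-is: 7 7 5 6 8 6 3 → sum 42
Total = 48 + 42 = 90.
Check digit = (10 − (90 mod 10)) mod 10 = 0.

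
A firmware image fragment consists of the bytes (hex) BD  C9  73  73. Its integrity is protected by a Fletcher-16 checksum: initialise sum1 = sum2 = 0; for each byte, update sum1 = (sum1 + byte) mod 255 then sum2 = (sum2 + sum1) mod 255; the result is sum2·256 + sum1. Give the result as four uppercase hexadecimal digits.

Running sums (mod 255):
  after byte 0 (BD): sum1=189, sum2=189
  after byte 1 (C9): sum1=135, sum2=69
  after byte 2 (73): sum1=250, sum2=64
  after byte 3 (73): sum1=110, sum2=174
Checksum = sum2·256 + sum1 = 174·256 + 110 = 44654 = 0xAE6E.

AE6E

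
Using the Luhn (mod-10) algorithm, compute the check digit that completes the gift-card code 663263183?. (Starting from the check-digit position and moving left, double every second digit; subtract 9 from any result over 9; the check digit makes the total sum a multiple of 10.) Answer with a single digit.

1

Partial digits right→left: 3 8 1 3 6 2 3 6 6
Double every second digit counting from the check-digit position (so the 1st, 3rd, 5th, ... of the partial from the right).
  doubled (with −9 where >9): 6 2 3 6 3 → sum 20
  kept as-is: 8 3 2 6 → sum 19
Total = 20 + 19 = 39.
Check digit = (10 − (39 mod 10)) mod 10 = 1.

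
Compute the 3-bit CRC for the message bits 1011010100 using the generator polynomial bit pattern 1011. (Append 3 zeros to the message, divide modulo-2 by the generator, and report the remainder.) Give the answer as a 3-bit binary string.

110

Append 3 zeros: 1011010100000. Divide by 1011 (XOR where the leading bit is 1):
  pos 0: 1011 XOR 1011 = 0000
  pos 5: 1010 XOR 1011 = 0001
  pos 8: 1000 XOR 1011 = 0011
Remainder (last 3 bits) = 110. This is the CRC / FCS.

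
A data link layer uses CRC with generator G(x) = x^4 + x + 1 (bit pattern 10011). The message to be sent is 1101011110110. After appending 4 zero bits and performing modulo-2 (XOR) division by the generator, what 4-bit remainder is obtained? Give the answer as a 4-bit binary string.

0010

Append 4 zeros: 11010111101100000. Divide by 10011 (XOR where the leading bit is 1):
  pos 0: 11010 XOR 10011 = 01001
  pos 1: 10011 XOR 10011 = 00000
  pos 6: 11101 XOR 10011 = 01110
  pos 7: 11101 XOR 10011 = 01110
  pos 8: 11100 XOR 10011 = 01111
  pos 9: 11110 XOR 10011 = 01101
  pos 10: 11010 XOR 10011 = 01001
  pos 11: 10010 XOR 10011 = 00001
Remainder (last 4 bits) = 0010. This is the CRC / FCS.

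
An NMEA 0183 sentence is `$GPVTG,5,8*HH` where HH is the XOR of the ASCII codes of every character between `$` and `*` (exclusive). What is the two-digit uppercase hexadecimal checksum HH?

XOR the ASCII codes of the payload characters:
  'G' = 0x47 → acc = 0x47
  'P' = 0x50 → acc = 0x17
  'V' = 0x56 → acc = 0x41
  'T' = 0x54 → acc = 0x15
  'G' = 0x47 → acc = 0x52
  ',' = 0x2C → acc = 0x7E
  '5' = 0x35 → acc = 0x4B
  ',' = 0x2C → acc = 0x67
  '8' = 0x38 → acc = 0x5F
Checksum = 0x5F.

5F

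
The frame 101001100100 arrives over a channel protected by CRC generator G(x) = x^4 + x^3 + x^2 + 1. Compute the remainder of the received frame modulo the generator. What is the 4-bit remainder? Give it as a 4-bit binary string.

0100

Modulo-2 division of 101001100100 by 11101:
  pos 0: 10100 XOR 11101 = 01001
  pos 1: 10011 XOR 11101 = 01110
  pos 2: 11101 XOR 11101 = 00000
Remainder = 0100 (nonzero — an error is detected).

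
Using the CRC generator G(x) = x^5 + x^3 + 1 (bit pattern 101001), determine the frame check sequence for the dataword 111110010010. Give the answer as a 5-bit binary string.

Append 5 zeros: 11111001001000000. Divide by 101001 (XOR where the leading bit is 1):
  pos 0: 111110 XOR 101001 = 010111
  pos 1: 101110 XOR 101001 = 000111
  pos 4: 111100 XOR 101001 = 010101
  pos 5: 101011 XOR 101001 = 000010
  pos 9: 100000 XOR 101001 = 001001
  pos 11: 100100 XOR 101001 = 001101
Remainder (last 5 bits) = 01101. This is the CRC / FCS.

01101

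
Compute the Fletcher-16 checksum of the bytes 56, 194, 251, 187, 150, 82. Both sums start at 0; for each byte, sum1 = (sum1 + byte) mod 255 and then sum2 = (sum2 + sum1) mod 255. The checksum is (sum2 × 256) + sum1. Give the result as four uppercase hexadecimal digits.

C19B

Running sums (mod 255):
  after byte 0 (56): sum1=56, sum2=56
  after byte 1 (194): sum1=250, sum2=51
  after byte 2 (251): sum1=246, sum2=42
  after byte 3 (187): sum1=178, sum2=220
  after byte 4 (150): sum1=73, sum2=38
  after byte 5 (82): sum1=155, sum2=193
Checksum = sum2·256 + sum1 = 193·256 + 155 = 49563 = 0xC19B.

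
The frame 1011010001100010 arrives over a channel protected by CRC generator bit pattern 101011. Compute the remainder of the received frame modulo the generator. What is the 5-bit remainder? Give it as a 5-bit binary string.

01000

Modulo-2 division of 1011010001100010 by 101011:
  pos 0: 101101 XOR 101011 = 000110
  pos 3: 110000 XOR 101011 = 011011
  pos 4: 110111 XOR 101011 = 011100
  pos 5: 111001 XOR 101011 = 010010
  pos 6: 100100 XOR 101011 = 001111
  pos 8: 111100 XOR 101011 = 010111
  pos 9: 101111 XOR 101011 = 000100
Remainder = 01000 (nonzero — an error is detected).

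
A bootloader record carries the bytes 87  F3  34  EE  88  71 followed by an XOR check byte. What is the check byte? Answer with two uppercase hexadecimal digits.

57

XOR the bytes together:
  start with 0x87
  0x87 ⊕ 0xF3 = 0x74
  0x74 ⊕ 0x34 = 0x40
  0x40 ⊕ 0xEE = 0xAE
  0xAE ⊕ 0x88 = 0x26
  0x26 ⊕ 0x71 = 0x57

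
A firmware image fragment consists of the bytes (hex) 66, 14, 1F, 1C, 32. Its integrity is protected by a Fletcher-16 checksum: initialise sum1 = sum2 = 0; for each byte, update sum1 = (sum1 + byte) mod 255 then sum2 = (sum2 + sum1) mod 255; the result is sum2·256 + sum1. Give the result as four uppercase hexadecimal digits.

Running sums (mod 255):
  after byte 0 (66): sum1=102, sum2=102
  after byte 1 (14): sum1=122, sum2=224
  after byte 2 (1F): sum1=153, sum2=122
  after byte 3 (1C): sum1=181, sum2=48
  after byte 4 (32): sum1=231, sum2=24
Checksum = sum2·256 + sum1 = 24·256 + 231 = 6375 = 0x18E7.

18E7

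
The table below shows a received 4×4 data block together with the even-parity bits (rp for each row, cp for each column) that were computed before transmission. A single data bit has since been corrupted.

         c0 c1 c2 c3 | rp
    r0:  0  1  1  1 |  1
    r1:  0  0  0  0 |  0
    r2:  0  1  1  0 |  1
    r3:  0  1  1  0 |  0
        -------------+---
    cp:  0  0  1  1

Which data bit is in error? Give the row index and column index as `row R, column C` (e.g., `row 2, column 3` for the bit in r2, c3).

Recompute each row's even parity and compare to rp:
  r0: data parity 1, sent rp 1 → ok
  r1: data parity 0, sent rp 0 → ok
  r2: data parity 0, sent rp 1 → mismatch
  r3: data parity 0, sent rp 0 → ok
Recompute each column's even parity and compare to cp:
  c0: data parity 0, sent cp 0 → ok
  c1: data parity 1, sent cp 0 → mismatch
  c2: data parity 1, sent cp 1 → ok
  c3: data parity 1, sent cp 1 → ok
Exactly one row (r2) and one column (c1) fail → the flipped bit is at their intersection.

row 2, column 1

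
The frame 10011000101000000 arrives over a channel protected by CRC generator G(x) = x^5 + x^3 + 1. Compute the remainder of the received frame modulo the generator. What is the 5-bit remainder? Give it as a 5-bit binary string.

Modulo-2 division of 10011000101000000 by 101001:
  pos 0: 100110 XOR 101001 = 001111
  pos 2: 111100 XOR 101001 = 010101
  pos 3: 101011 XOR 101001 = 000010
  pos 7: 100100 XOR 101001 = 001101
  pos 9: 110100 XOR 101001 = 011101
  pos 10: 111010 XOR 101001 = 010011
  pos 11: 100110 XOR 101001 = 001111
Remainder = 01111 (nonzero — an error is detected).

01111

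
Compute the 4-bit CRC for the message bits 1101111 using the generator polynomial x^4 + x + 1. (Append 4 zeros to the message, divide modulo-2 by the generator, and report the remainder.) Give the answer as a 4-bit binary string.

1111

Append 4 zeros: 11011110000. Divide by 10011 (XOR where the leading bit is 1):
  pos 0: 11011 XOR 10011 = 01000
  pos 1: 10001 XOR 10011 = 00010
  pos 4: 10100 XOR 10011 = 00111
  pos 6: 11100 XOR 10011 = 01111
Remainder (last 4 bits) = 1111. This is the CRC / FCS.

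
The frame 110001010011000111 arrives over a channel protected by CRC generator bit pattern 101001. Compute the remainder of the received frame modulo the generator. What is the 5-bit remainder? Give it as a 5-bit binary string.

00001

Modulo-2 division of 110001010011000111 by 101001:
  pos 0: 110001 XOR 101001 = 011000
  pos 1: 110000 XOR 101001 = 011001
  pos 2: 110011 XOR 101001 = 011010
  pos 3: 110100 XOR 101001 = 011101
  pos 4: 111010 XOR 101001 = 010011
  pos 5: 100111 XOR 101001 = 001110
  pos 7: 111010 XOR 101001 = 010011
  pos 8: 100110 XOR 101001 = 001111
  pos 10: 111101 XOR 101001 = 010100
  pos 11: 101001 XOR 101001 = 000000
Remainder = 00001 (nonzero — an error is detected).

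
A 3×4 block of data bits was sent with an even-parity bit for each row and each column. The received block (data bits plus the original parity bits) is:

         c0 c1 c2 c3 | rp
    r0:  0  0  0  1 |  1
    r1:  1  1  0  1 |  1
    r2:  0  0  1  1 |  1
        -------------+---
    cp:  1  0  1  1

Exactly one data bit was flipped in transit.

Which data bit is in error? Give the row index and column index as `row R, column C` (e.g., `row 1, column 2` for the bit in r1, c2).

Recompute each row's even parity and compare to rp:
  r0: data parity 1, sent rp 1 → ok
  r1: data parity 1, sent rp 1 → ok
  r2: data parity 0, sent rp 1 → mismatch
Recompute each column's even parity and compare to cp:
  c0: data parity 1, sent cp 1 → ok
  c1: data parity 1, sent cp 0 → mismatch
  c2: data parity 1, sent cp 1 → ok
  c3: data parity 1, sent cp 1 → ok
Exactly one row (r2) and one column (c1) fail → the flipped bit is at their intersection.

row 2, column 1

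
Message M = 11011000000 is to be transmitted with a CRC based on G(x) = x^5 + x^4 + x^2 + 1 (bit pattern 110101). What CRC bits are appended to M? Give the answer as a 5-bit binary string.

Append 5 zeros: 1101100000000000. Divide by 110101 (XOR where the leading bit is 1):
  pos 0: 110110 XOR 110101 = 000011
  pos 4: 110000 XOR 110101 = 000101
  pos 7: 101000 XOR 110101 = 011101
  pos 8: 111010 XOR 110101 = 001111
  pos 10: 111100 XOR 110101 = 001001
Remainder (last 5 bits) = 01001. This is the CRC / FCS.

01001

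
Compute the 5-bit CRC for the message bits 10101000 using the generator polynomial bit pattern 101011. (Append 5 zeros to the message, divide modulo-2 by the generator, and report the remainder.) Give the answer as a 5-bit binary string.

00111

Append 5 zeros: 1010100000000. Divide by 101011 (XOR where the leading bit is 1):
  pos 0: 101010 XOR 101011 = 000001
  pos 5: 100000 XOR 101011 = 001011
  pos 7: 101100 XOR 101011 = 000111
Remainder (last 5 bits) = 00111. This is the CRC / FCS.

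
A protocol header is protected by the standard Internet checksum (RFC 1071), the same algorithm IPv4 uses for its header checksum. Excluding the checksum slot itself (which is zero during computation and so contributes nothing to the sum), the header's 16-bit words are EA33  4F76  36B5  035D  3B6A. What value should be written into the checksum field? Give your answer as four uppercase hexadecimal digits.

One's-complement addition (fold any carry out of bit 15 back into bit 0):
  0xEA33 + 0x4F76 = 0x139A9 → wrap carry → 0x39AA
  0x39AA + 0x36B5 = 0x0705F
  0x705F + 0x035D = 0x073BC
  0x73BC + 0x3B6A = 0x0AF26
One's-complement sum = 0xAF26.
Checksum = ~0xAF26 & 0xFFFF = 0x50D9.

50D9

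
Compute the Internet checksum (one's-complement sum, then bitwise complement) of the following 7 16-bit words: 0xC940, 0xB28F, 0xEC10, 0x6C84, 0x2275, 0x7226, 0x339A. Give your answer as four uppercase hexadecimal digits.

6364

One's-complement addition (fold any carry out of bit 15 back into bit 0):
  0xC940 + 0xB28F = 0x17BCF → wrap carry → 0x7BD0
  0x7BD0 + 0xEC10 = 0x167E0 → wrap carry → 0x67E1
  0x67E1 + 0x6C84 = 0x0D465
  0xD465 + 0x2275 = 0x0F6DA
  0xF6DA + 0x7226 = 0x16900 → wrap carry → 0x6901
  0x6901 + 0x339A = 0x09C9B
One's-complement sum = 0x9C9B.
Checksum = ~0x9C9B & 0xFFFF = 0x6364.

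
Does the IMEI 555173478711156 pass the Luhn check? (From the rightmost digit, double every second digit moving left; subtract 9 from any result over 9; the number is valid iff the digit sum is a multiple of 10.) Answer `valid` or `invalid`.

From the right, keep odd positions and double even positions (subtract 9 from any doubled value over 9):
  doubled (positions 2,4,...): 1 2 5 5 6 2 1 → sum 22
  kept (positions 1,3,...): 6 1 1 8 4 7 5 5 → sum 37
Total = 59.
59 mod 10 = 9, so the number is invalid.

invalid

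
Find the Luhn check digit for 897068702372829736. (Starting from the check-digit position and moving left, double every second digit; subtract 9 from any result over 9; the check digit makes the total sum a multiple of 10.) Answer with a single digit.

5

Partial digits right→left: 6 3 7 9 2 8 2 7 3 2 0 7 8 6 0 7 9 8
Double every second digit counting from the check-digit position (so the 1st, 3rd, 5th, ... of the partial from the right).
  doubled (with −9 where >9): 3 5 4 4 6 0 7 0 9 → sum 38
  kept as-is: 3 9 8 7 2 7 6 7 8 → sum 57
Total = 38 + 57 = 95.
Check digit = (10 − (95 mod 10)) mod 10 = 5.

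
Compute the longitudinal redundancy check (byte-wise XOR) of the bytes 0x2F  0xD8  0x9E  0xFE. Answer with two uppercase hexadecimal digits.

97

XOR the bytes together:
  start with 0x2F
  0x2F ⊕ 0xD8 = 0xF7
  0xF7 ⊕ 0x9E = 0x69
  0x69 ⊕ 0xFE = 0x97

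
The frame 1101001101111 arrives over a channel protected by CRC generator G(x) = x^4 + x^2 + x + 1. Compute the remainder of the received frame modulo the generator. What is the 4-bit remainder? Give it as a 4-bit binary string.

Modulo-2 division of 1101001101111 by 10111:
  pos 0: 11010 XOR 10111 = 01101
  pos 1: 11010 XOR 10111 = 01101
  pos 2: 11011 XOR 10111 = 01100
  pos 3: 11001 XOR 10111 = 01110
  pos 4: 11100 XOR 10111 = 01011
  pos 5: 10111 XOR 10111 = 00000
Remainder = 0111 (nonzero — an error is detected).

0111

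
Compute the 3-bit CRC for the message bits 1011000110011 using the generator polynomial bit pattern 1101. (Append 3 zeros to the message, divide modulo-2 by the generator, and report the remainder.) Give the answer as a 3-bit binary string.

Append 3 zeros: 1011000110011000. Divide by 1101 (XOR where the leading bit is 1):
  pos 0: 1011 XOR 1101 = 0110
  pos 1: 1100 XOR 1101 = 0001
  pos 4: 1001 XOR 1101 = 0100
  pos 5: 1001 XOR 1101 = 0100
  pos 6: 1000 XOR 1101 = 0101
  pos 7: 1010 XOR 1101 = 0111
  pos 8: 1111 XOR 1101 = 0010
  pos 10: 1010 XOR 1101 = 0111
  pos 11: 1110 XOR 1101 = 0011
Remainder (last 3 bits) = 110. This is the CRC / FCS.

110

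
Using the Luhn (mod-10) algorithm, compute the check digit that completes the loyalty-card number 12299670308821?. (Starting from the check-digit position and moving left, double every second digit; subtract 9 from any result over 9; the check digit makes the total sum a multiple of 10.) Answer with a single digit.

Partial digits right→left: 1 2 8 8 0 3 0 7 6 9 9 2 2 1
Double every second digit counting from the check-digit position (so the 1st, 3rd, 5th, ... of the partial from the right).
  doubled (with −9 where >9): 2 7 0 0 3 9 4 → sum 25
  kept as-is: 2 8 3 7 9 2 1 → sum 32
Total = 25 + 32 = 57.
Check digit = (10 − (57 mod 10)) mod 10 = 3.

3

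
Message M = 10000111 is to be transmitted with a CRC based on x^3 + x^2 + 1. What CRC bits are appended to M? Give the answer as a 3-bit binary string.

100

Append 3 zeros: 10000111000. Divide by 1101 (XOR where the leading bit is 1):
  pos 0: 1000 XOR 1101 = 0101
  pos 1: 1010 XOR 1101 = 0111
  pos 2: 1111 XOR 1101 = 0010
  pos 4: 1011 XOR 1101 = 0110
  pos 5: 1100 XOR 1101 = 0001
Remainder (last 3 bits) = 100. This is the CRC / FCS.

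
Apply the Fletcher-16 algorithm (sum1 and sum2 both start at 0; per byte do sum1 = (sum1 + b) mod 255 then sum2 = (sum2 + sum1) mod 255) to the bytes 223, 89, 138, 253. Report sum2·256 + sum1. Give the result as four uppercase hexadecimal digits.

9EC1

Running sums (mod 255):
  after byte 0 (223): sum1=223, sum2=223
  after byte 1 (89): sum1=57, sum2=25
  after byte 2 (138): sum1=195, sum2=220
  after byte 3 (253): sum1=193, sum2=158
Checksum = sum2·256 + sum1 = 158·256 + 193 = 40641 = 0x9EC1.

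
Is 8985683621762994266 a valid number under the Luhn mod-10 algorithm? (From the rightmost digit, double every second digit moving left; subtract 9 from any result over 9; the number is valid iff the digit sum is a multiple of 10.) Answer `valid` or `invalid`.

From the right, keep odd positions and double even positions (subtract 9 from any doubled value over 9):
  doubled (positions 2,4,...): 3 8 9 3 2 3 7 1 9 → sum 45
  kept (positions 1,3,...): 6 2 9 2 7 2 3 6 8 8 → sum 53
Total = 98.
98 mod 10 = 8, so the number is invalid.

invalid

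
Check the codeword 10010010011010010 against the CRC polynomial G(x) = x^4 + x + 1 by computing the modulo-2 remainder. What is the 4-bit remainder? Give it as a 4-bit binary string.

1110

Modulo-2 division of 10010010011010010 by 10011:
  pos 0: 10010 XOR 10011 = 00001
  pos 4: 10100 XOR 10011 = 00111
  pos 6: 11111 XOR 10011 = 01100
  pos 7: 11000 XOR 10011 = 01011
  pos 8: 10111 XOR 10011 = 00100
  pos 10: 10000 XOR 10011 = 00011
Remainder = 1110 (nonzero — an error is detected).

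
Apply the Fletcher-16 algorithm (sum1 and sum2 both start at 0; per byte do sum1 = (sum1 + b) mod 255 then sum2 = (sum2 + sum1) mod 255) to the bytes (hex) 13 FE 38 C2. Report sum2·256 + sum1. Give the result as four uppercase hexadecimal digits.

Running sums (mod 255):
  after byte 0 (13): sum1=19, sum2=19
  after byte 1 (FE): sum1=18, sum2=37
  after byte 2 (38): sum1=74, sum2=111
  after byte 3 (C2): sum1=13, sum2=124
Checksum = sum2·256 + sum1 = 124·256 + 13 = 31757 = 0x7C0D.

7C0D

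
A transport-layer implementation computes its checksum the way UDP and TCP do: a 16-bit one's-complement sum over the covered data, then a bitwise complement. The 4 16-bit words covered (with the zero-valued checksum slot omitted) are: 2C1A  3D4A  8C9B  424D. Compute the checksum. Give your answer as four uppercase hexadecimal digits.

C7B2

One's-complement addition (fold any carry out of bit 15 back into bit 0):
  0x2C1A + 0x3D4A = 0x06964
  0x6964 + 0x8C9B = 0x0F5FF
  0xF5FF + 0x424D = 0x1384C → wrap carry → 0x384D
One's-complement sum = 0x384D.
Checksum = ~0x384D & 0xFFFF = 0xC7B2.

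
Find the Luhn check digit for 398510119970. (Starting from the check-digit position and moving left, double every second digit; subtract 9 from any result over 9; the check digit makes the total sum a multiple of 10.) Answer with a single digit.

Partial digits right→left: 0 7 9 9 1 1 0 1 5 8 9 3
Double every second digit counting from the check-digit position (so the 1st, 3rd, 5th, ... of the partial from the right).
  doubled (with −9 where >9): 0 9 2 0 1 9 → sum 21
  kept as-is: 7 9 1 1 8 3 → sum 29
Total = 21 + 29 = 50.
Check digit = (10 − (50 mod 10)) mod 10 = 0.

0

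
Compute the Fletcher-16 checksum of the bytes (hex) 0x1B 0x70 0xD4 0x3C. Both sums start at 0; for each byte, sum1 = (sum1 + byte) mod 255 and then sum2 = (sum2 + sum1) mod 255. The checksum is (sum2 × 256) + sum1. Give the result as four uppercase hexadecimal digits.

Running sums (mod 255):
  after byte 0 (0x1B): sum1=27, sum2=27
  after byte 1 (0x70): sum1=139, sum2=166
  after byte 2 (0xD4): sum1=96, sum2=7
  after byte 3 (0x3C): sum1=156, sum2=163
Checksum = sum2·256 + sum1 = 163·256 + 156 = 41884 = 0xA39C.

A39C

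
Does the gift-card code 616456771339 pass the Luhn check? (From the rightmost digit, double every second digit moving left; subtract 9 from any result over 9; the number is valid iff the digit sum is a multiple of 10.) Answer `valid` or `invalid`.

valid

From the right, keep odd positions and double even positions (subtract 9 from any doubled value over 9):
  doubled (positions 2,4,...): 6 2 5 1 3 3 → sum 20
  kept (positions 1,3,...): 9 3 7 6 4 1 → sum 30
Total = 50.
50 mod 10 = 0, so the number is valid.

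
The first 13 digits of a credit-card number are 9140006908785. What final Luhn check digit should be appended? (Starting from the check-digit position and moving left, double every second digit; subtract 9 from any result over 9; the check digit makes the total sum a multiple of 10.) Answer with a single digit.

Partial digits right→left: 5 8 7 8 0 9 6 0 0 0 4 1 9
Double every second digit counting from the check-digit position (so the 1st, 3rd, 5th, ... of the partial from the right).
  doubled (with −9 where >9): 1 5 0 3 0 8 9 → sum 26
  kept as-is: 8 8 9 0 0 1 → sum 26
Total = 26 + 26 = 52.
Check digit = (10 − (52 mod 10)) mod 10 = 8.

8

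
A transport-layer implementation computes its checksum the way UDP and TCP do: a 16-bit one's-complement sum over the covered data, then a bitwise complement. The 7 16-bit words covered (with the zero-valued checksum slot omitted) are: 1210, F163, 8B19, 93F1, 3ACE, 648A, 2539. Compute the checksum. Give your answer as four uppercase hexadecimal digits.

18EF

One's-complement addition (fold any carry out of bit 15 back into bit 0):
  0x1210 + 0xF163 = 0x10373 → wrap carry → 0x0374
  0x0374 + 0x8B19 = 0x08E8D
  0x8E8D + 0x93F1 = 0x1227E → wrap carry → 0x227F
  0x227F + 0x3ACE = 0x05D4D
  0x5D4D + 0x648A = 0x0C1D7
  0xC1D7 + 0x2539 = 0x0E710
One's-complement sum = 0xE710.
Checksum = ~0xE710 & 0xFFFF = 0x18EF.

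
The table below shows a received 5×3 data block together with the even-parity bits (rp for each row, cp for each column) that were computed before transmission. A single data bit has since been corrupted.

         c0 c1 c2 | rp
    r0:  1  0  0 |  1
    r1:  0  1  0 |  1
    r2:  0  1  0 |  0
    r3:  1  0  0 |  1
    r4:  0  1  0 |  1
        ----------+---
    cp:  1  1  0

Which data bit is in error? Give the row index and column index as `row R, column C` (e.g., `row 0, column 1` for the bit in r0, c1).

row 2, column 0

Recompute each row's even parity and compare to rp:
  r0: data parity 1, sent rp 1 → ok
  r1: data parity 1, sent rp 1 → ok
  r2: data parity 1, sent rp 0 → mismatch
  r3: data parity 1, sent rp 1 → ok
  r4: data parity 1, sent rp 1 → ok
Recompute each column's even parity and compare to cp:
  c0: data parity 0, sent cp 1 → mismatch
  c1: data parity 1, sent cp 1 → ok
  c2: data parity 0, sent cp 0 → ok
Exactly one row (r2) and one column (c0) fail → the flipped bit is at their intersection.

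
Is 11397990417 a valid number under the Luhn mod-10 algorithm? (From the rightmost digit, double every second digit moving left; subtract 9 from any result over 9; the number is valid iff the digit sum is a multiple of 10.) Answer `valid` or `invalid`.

From the right, keep odd positions and double even positions (subtract 9 from any doubled value over 9):
  doubled (positions 2,4,...): 2 0 9 9 2 → sum 22
  kept (positions 1,3,...): 7 4 9 7 3 1 → sum 31
Total = 53.
53 mod 10 = 3, so the number is invalid.

invalid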